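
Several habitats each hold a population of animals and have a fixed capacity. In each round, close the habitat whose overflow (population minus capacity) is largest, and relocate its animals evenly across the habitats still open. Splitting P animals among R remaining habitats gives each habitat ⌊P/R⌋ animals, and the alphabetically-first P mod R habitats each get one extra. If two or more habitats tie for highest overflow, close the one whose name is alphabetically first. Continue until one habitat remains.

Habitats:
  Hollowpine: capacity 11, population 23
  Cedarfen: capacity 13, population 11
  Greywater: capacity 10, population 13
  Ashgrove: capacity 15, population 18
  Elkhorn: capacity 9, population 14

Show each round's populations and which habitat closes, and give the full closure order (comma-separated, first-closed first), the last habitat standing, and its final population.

Round 1: Ashgrove=18 Cedarfen=11 Elkhorn=14 Greywater=13 Hollowpine=23 → close Hollowpine (overflow 12)
  23÷4 = 5 each, +1 to first 3
Round 2: Ashgrove=24 Cedarfen=17 Elkhorn=20 Greywater=18 → close Elkhorn (overflow 11)
  20÷3 = 6 each, +1 to first 2
Round 3: Ashgrove=31 Cedarfen=24 Greywater=24 → close Ashgrove (overflow 16)
  31÷2 = 15 each, +1 to first 1
Round 4: Cedarfen=40 Greywater=39 → close Greywater (overflow 29)
  39÷1 = 39 each, +1 to first 0

Closure order: Hollowpine, Elkhorn, Ashgrove, Greywater
Last habitat: Cedarfen with 79 animals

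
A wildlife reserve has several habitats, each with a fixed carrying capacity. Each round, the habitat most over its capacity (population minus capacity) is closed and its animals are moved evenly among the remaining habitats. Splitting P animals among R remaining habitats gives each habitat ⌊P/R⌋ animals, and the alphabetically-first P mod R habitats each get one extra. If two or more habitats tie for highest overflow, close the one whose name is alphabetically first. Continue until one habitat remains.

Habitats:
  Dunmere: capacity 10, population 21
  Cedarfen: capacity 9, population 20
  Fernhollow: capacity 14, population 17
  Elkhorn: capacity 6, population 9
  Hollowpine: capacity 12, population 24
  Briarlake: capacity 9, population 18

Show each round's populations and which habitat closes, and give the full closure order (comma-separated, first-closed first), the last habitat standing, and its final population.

Round 1: Briarlake=18 Cedarfen=20 Dunmere=21 Elkhorn=9 Fernhollow=17 Hollowpine=24 → close Hollowpine (overflow 12)
  24÷5 = 4 each, +1 to first 4
Round 2: Briarlake=23 Cedarfen=25 Dunmere=26 Elkhorn=14 Fernhollow=21 → close Cedarfen (overflow 16)
  25÷4 = 6 each, +1 to first 1
Round 3: Briarlake=30 Dunmere=32 Elkhorn=20 Fernhollow=27 → close Dunmere (overflow 22)
  32÷3 = 10 each, +1 to first 2
Round 4: Briarlake=41 Elkhorn=31 Fernhollow=37 → close Briarlake (overflow 32)
  41÷2 = 20 each, +1 to first 1
Round 5: Elkhorn=52 Fernhollow=57 → close Elkhorn (overflow 46)
  52÷1 = 52 each, +1 to first 0

Closure order: Hollowpine, Cedarfen, Dunmere, Briarlake, Elkhorn
Last habitat: Fernhollow with 109 animals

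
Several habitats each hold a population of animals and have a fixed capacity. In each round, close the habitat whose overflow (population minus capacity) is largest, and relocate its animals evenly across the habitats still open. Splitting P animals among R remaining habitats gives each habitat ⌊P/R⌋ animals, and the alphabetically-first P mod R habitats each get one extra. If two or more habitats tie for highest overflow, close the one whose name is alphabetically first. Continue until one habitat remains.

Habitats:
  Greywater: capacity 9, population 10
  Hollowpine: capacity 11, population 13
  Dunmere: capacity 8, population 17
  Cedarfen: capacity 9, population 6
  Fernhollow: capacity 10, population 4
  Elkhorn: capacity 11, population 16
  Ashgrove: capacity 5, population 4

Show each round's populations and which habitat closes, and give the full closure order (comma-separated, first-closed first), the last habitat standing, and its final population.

Round 1: Ashgrove=4 Cedarfen=6 Dunmere=17 Elkhorn=16 Fernhollow=4 Greywater=10 Hollowpine=13 → close Dunmere (overflow 9)
  17÷6 = 2 each, +1 to first 5
Round 2: Ashgrove=7 Cedarfen=9 Elkhorn=19 Fernhollow=7 Greywater=13 Hollowpine=15 → close Elkhorn (overflow 8)
  19÷5 = 3 each, +1 to first 4
Round 3: Ashgrove=11 Cedarfen=13 Fernhollow=11 Greywater=17 Hollowpine=18 → close Greywater (overflow 8)
  17÷4 = 4 each, +1 to first 1
Round 4: Ashgrove=16 Cedarfen=17 Fernhollow=15 Hollowpine=22 → close Ashgrove (overflow 11)
  16÷3 = 5 each, +1 to first 1
Round 5: Cedarfen=23 Fernhollow=20 Hollowpine=27 → close Hollowpine (overflow 16)
  27÷2 = 13 each, +1 to first 1
Round 6: Cedarfen=37 Fernhollow=33 → close Cedarfen (overflow 28)
  37÷1 = 37 each, +1 to first 0

Closure order: Dunmere, Elkhorn, Greywater, Ashgrove, Hollowpine, Cedarfen
Last habitat: Fernhollow with 70 animals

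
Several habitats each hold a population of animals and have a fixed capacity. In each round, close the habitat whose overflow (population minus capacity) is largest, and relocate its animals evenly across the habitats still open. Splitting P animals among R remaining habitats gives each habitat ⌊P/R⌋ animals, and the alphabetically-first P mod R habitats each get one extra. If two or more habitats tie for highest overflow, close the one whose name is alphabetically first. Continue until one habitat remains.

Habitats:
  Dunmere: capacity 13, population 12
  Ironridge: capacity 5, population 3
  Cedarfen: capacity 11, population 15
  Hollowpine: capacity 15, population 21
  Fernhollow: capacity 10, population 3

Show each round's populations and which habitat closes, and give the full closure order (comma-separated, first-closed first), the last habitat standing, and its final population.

Round 1: Cedarfen=15 Dunmere=12 Fernhollow=3 Hollowpine=21 Ironridge=3 → close Hollowpine (overflow 6)
  21÷4 = 5 each, +1 to first 1
Round 2: Cedarfen=21 Dunmere=17 Fernhollow=8 Ironridge=8 → close Cedarfen (overflow 10)
  21÷3 = 7 each, +1 to first 0
Round 3: Dunmere=24 Fernhollow=15 Ironridge=15 → close Dunmere (overflow 11)
  24÷2 = 12 each, +1 to first 0
Round 4: Fernhollow=27 Ironridge=27 → close Ironridge (overflow 22)
  27÷1 = 27 each, +1 to first 0

Closure order: Hollowpine, Cedarfen, Dunmere, Ironridge
Last habitat: Fernhollow with 54 animals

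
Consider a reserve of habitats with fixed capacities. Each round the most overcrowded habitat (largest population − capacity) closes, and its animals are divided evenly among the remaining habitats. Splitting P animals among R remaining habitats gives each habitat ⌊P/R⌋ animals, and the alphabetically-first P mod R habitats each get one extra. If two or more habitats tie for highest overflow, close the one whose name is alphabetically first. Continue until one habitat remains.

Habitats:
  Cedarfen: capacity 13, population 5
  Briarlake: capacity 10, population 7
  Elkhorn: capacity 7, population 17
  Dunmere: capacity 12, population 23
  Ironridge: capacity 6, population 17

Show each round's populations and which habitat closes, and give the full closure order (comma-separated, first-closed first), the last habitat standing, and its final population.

Round 1: Briarlake=7 Cedarfen=5 Dunmere=23 Elkhorn=17 Ironridge=17 → close Dunmere (overflow 11)
  23÷4 = 5 each, +1 to first 3
Round 2: Briarlake=13 Cedarfen=11 Elkhorn=23 Ironridge=22 → close Elkhorn (overflow 16)
  23÷3 = 7 each, +1 to first 2
Round 3: Briarlake=21 Cedarfen=19 Ironridge=29 → close Ironridge (overflow 23)
  29÷2 = 14 each, +1 to first 1
Round 4: Briarlake=36 Cedarfen=33 → close Briarlake (overflow 26)
  36÷1 = 36 each, +1 to first 0

Closure order: Dunmere, Elkhorn, Ironridge, Briarlake
Last habitat: Cedarfen with 69 animals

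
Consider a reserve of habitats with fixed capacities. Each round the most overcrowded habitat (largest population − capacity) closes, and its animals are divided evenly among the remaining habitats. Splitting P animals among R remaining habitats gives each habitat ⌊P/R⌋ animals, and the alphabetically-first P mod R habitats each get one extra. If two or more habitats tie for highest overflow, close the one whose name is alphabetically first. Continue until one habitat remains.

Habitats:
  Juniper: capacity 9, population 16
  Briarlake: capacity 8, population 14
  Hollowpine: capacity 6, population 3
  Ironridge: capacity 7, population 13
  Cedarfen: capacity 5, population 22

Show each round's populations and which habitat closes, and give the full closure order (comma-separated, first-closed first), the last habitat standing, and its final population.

Round 1: Briarlake=14 Cedarfen=22 Hollowpine=3 Ironridge=13 Juniper=16 → close Cedarfen (overflow 17)
  22÷4 = 5 each, +1 to first 2
Round 2: Briarlake=20 Hollowpine=9 Ironridge=18 Juniper=21 → close Briarlake (overflow 12)
  20÷3 = 6 each, +1 to first 2
Round 3: Hollowpine=16 Ironridge=25 Juniper=27 → close Ironridge (overflow 18)
  25÷2 = 12 each, +1 to first 1
Round 4: Hollowpine=29 Juniper=39 → close Juniper (overflow 30)
  39÷1 = 39 each, +1 to first 0

Closure order: Cedarfen, Briarlake, Ironridge, Juniper
Last habitat: Hollowpine with 68 animals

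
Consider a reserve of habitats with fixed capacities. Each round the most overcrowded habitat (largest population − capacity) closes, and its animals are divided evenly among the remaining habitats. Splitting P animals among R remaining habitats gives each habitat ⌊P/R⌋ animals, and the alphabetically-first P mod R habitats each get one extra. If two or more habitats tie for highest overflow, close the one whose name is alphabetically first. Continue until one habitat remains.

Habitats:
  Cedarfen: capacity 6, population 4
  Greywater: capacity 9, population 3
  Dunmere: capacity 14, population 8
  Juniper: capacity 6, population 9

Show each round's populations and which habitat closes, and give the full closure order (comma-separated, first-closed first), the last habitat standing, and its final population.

Round 1: Cedarfen=4 Dunmere=8 Greywater=3 Juniper=9 → close Juniper (overflow 3)
  9÷3 = 3 each, +1 to first 0
Round 2: Cedarfen=7 Dunmere=11 Greywater=6 → close Cedarfen (overflow 1)
  7÷2 = 3 each, +1 to first 1
Round 3: Dunmere=15 Greywater=9 → close Dunmere (overflow 1)
  15÷1 = 15 each, +1 to first 0

Closure order: Juniper, Cedarfen, Dunmere
Last habitat: Greywater with 24 animals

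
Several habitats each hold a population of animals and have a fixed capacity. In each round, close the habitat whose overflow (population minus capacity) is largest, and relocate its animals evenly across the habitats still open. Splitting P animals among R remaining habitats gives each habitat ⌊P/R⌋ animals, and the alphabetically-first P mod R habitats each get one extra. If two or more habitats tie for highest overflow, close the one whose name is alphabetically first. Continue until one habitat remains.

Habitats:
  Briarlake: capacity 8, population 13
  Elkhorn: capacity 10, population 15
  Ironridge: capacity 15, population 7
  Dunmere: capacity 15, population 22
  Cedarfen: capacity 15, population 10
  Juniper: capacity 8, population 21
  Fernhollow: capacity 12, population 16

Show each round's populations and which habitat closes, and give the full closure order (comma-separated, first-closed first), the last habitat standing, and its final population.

Closure order: Juniper, Dunmere, Briarlake, Elkhorn, Fernhollow, Cedarfen
Last habitat: Ironridge with 104 animals

Round 1: Briarlake=13 Cedarfen=10 Dunmere=22 Elkhorn=15 Fernhollow=16 Ironridge=7 Juniper=21 → close Juniper (overflow 13)
  21÷6 = 3 each, +1 to first 3
Round 2: Briarlake=17 Cedarfen=14 Dunmere=26 Elkhorn=18 Fernhollow=19 Ironridge=10 → close Dunmere (overflow 11)
  26÷5 = 5 each, +1 to first 1
Round 3: Briarlake=23 Cedarfen=19 Elkhorn=23 Fernhollow=24 Ironridge=15 → close Briarlake (overflow 15)
  23÷4 = 5 each, +1 to first 3
Round 4: Cedarfen=25 Elkhorn=29 Fernhollow=30 Ironridge=20 → close Elkhorn (overflow 19)
  29÷3 = 9 each, +1 to first 2
Round 5: Cedarfen=35 Fernhollow=40 Ironridge=29 → close Fernhollow (overflow 28)
  40÷2 = 20 each, +1 to first 0
Round 6: Cedarfen=55 Ironridge=49 → close Cedarfen (overflow 40)
  55÷1 = 55 each, +1 to first 0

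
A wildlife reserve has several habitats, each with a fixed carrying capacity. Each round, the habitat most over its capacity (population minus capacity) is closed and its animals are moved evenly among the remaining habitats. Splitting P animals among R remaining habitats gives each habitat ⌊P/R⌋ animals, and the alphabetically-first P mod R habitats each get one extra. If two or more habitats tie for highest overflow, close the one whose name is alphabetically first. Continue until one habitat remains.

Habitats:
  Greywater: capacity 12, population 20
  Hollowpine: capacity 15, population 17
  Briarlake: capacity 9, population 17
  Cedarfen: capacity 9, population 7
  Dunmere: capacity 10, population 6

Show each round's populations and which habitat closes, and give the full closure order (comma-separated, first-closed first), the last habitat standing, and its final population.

Round 1: Briarlake=17 Cedarfen=7 Dunmere=6 Greywater=20 Hollowpine=17 → close Briarlake (overflow 8)
  17÷4 = 4 each, +1 to first 1
Round 2: Cedarfen=12 Dunmere=10 Greywater=24 Hollowpine=21 → close Greywater (overflow 12)
  24÷3 = 8 each, +1 to first 0
Round 3: Cedarfen=20 Dunmere=18 Hollowpine=29 → close Hollowpine (overflow 14)
  29÷2 = 14 each, +1 to first 1
Round 4: Cedarfen=35 Dunmere=32 → close Cedarfen (overflow 26)
  35÷1 = 35 each, +1 to first 0

Closure order: Briarlake, Greywater, Hollowpine, Cedarfen
Last habitat: Dunmere with 67 animals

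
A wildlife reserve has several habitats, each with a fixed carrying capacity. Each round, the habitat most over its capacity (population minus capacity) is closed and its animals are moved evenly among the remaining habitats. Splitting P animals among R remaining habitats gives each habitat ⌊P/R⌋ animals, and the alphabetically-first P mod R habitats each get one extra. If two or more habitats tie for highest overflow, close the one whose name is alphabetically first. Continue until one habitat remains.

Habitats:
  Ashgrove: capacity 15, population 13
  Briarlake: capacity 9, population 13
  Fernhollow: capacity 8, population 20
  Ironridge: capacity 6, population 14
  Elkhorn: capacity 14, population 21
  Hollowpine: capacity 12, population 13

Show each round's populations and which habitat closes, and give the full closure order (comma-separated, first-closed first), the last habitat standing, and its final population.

Round 1: Ashgrove=13 Briarlake=13 Elkhorn=21 Fernhollow=20 Hollowpine=13 Ironridge=14 → close Fernhollow (overflow 12)
  20÷5 = 4 each, +1 to first 0
Round 2: Ashgrove=17 Briarlake=17 Elkhorn=25 Hollowpine=17 Ironridge=18 → close Ironridge (overflow 12)
  18÷4 = 4 each, +1 to first 2
Round 3: Ashgrove=22 Briarlake=22 Elkhorn=29 Hollowpine=21 → close Elkhorn (overflow 15)
  29÷3 = 9 each, +1 to first 2
Round 4: Ashgrove=32 Briarlake=32 Hollowpine=30 → close Briarlake (overflow 23)
  32÷2 = 16 each, +1 to first 0
Round 5: Ashgrove=48 Hollowpine=46 → close Hollowpine (overflow 34)
  46÷1 = 46 each, +1 to first 0

Closure order: Fernhollow, Ironridge, Elkhorn, Briarlake, Hollowpine
Last habitat: Ashgrove with 94 animals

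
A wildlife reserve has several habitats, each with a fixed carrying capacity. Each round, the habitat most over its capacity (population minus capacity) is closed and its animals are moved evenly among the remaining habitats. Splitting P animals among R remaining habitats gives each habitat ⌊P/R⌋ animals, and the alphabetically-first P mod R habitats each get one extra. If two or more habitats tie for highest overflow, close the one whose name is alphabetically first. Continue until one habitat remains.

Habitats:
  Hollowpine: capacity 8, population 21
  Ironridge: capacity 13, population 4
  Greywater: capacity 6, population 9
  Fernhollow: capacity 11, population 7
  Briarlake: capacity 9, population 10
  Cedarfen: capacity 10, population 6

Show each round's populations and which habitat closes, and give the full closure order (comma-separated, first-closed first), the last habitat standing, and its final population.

Round 1: Briarlake=10 Cedarfen=6 Fernhollow=7 Greywater=9 Hollowpine=21 Ironridge=4 → close Hollowpine (overflow 13)
  21÷5 = 4 each, +1 to first 1
Round 2: Briarlake=15 Cedarfen=10 Fernhollow=11 Greywater=13 Ironridge=8 → close Greywater (overflow 7)
  13÷4 = 3 each, +1 to first 1
Round 3: Briarlake=19 Cedarfen=13 Fernhollow=14 Ironridge=11 → close Briarlake (overflow 10)
  19÷3 = 6 each, +1 to first 1
Round 4: Cedarfen=20 Fernhollow=20 Ironridge=17 → close Cedarfen (overflow 10)
  20÷2 = 10 each, +1 to first 0
Round 5: Fernhollow=30 Ironridge=27 → close Fernhollow (overflow 19)
  30÷1 = 30 each, +1 to first 0

Closure order: Hollowpine, Greywater, Briarlake, Cedarfen, Fernhollow
Last habitat: Ironridge with 57 animals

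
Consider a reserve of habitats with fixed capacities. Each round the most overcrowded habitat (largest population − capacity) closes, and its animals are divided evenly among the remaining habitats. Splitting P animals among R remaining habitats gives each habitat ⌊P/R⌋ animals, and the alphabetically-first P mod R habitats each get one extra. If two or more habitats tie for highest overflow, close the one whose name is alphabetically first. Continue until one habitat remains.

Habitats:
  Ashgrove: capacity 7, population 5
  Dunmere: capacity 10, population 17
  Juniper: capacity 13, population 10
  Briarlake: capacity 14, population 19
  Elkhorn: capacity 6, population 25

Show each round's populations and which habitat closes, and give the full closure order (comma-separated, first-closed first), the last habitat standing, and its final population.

Round 1: Ashgrove=5 Briarlake=19 Dunmere=17 Elkhorn=25 Juniper=10 → close Elkhorn (overflow 19)
  25÷4 = 6 each, +1 to first 1
Round 2: Ashgrove=12 Briarlake=25 Dunmere=23 Juniper=16 → close Dunmere (overflow 13)
  23÷3 = 7 each, +1 to first 2
Round 3: Ashgrove=20 Briarlake=33 Juniper=23 → close Briarlake (overflow 19)
  33÷2 = 16 each, +1 to first 1
Round 4: Ashgrove=37 Juniper=39 → close Ashgrove (overflow 30)
  37÷1 = 37 each, +1 to first 0

Closure order: Elkhorn, Dunmere, Briarlake, Ashgrove
Last habitat: Juniper with 76 animals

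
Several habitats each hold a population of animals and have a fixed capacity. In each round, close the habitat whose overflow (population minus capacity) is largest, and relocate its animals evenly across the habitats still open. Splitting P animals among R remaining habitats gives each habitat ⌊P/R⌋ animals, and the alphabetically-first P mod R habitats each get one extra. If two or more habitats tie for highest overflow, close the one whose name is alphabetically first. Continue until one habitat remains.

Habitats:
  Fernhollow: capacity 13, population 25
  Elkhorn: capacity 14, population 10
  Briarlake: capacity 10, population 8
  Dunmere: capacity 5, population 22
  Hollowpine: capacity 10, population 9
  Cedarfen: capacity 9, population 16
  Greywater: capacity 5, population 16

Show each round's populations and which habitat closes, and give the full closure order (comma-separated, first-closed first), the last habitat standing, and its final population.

Closure order: Dunmere, Fernhollow, Greywater, Cedarfen, Briarlake, Elkhorn
Last habitat: Hollowpine with 106 animals

Round 1: Briarlake=8 Cedarfen=16 Dunmere=22 Elkhorn=10 Fernhollow=25 Greywater=16 Hollowpine=9 → close Dunmere (overflow 17)
  22÷6 = 3 each, +1 to first 4
Round 2: Briarlake=12 Cedarfen=20 Elkhorn=14 Fernhollow=29 Greywater=19 Hollowpine=12 → close Fernhollow (overflow 16)
  29÷5 = 5 each, +1 to first 4
Round 3: Briarlake=18 Cedarfen=26 Elkhorn=20 Greywater=25 Hollowpine=17 → close Greywater (overflow 20)
  25÷4 = 6 each, +1 to first 1
Round 4: Briarlake=25 Cedarfen=32 Elkhorn=26 Hollowpine=23 → close Cedarfen (overflow 23)
  32÷3 = 10 each, +1 to first 2
Round 5: Briarlake=36 Elkhorn=37 Hollowpine=33 → close Briarlake (overflow 26)
  36÷2 = 18 each, +1 to first 0
Round 6: Elkhorn=55 Hollowpine=51 → close Elkhorn (overflow 41)
  55÷1 = 55 each, +1 to first 0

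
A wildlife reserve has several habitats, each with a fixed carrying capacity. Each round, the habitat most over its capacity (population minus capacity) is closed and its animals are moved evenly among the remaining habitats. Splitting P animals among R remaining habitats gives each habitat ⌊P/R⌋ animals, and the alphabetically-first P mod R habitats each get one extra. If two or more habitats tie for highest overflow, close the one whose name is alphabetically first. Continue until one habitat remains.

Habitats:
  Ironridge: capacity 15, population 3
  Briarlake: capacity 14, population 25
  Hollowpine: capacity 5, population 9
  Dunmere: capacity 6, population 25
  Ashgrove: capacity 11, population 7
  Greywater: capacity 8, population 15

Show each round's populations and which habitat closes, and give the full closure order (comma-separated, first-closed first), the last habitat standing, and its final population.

Round 1: Ashgrove=7 Briarlake=25 Dunmere=25 Greywater=15 Hollowpine=9 Ironridge=3 → close Dunmere (overflow 19)
  25÷5 = 5 each, +1 to first 0
Round 2: Ashgrove=12 Briarlake=30 Greywater=20 Hollowpine=14 Ironridge=8 → close Briarlake (overflow 16)
  30÷4 = 7 each, +1 to first 2
Round 3: Ashgrove=20 Greywater=28 Hollowpine=21 Ironridge=15 → close Greywater (overflow 20)
  28÷3 = 9 each, +1 to first 1
Round 4: Ashgrove=30 Hollowpine=30 Ironridge=24 → close Hollowpine (overflow 25)
  30÷2 = 15 each, +1 to first 0
Round 5: Ashgrove=45 Ironridge=39 → close Ashgrove (overflow 34)
  45÷1 = 45 each, +1 to first 0

Closure order: Dunmere, Briarlake, Greywater, Hollowpine, Ashgrove
Last habitat: Ironridge with 84 animals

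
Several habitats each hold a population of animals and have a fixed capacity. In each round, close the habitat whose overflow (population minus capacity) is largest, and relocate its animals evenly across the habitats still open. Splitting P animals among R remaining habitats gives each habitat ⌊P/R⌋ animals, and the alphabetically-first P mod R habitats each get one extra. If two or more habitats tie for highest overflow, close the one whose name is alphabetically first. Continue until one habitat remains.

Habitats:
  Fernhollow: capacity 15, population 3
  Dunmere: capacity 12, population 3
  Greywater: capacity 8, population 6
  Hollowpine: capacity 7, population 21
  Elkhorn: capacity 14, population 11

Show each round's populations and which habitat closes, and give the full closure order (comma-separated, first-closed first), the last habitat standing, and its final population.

Round 1: Dunmere=3 Elkhorn=11 Fernhollow=3 Greywater=6 Hollowpine=21 → close Hollowpine (overflow 14)
  21÷4 = 5 each, +1 to first 1
Round 2: Dunmere=9 Elkhorn=16 Fernhollow=8 Greywater=11 → close Greywater (overflow 3)
  11÷3 = 3 each, +1 to first 2
Round 3: Dunmere=13 Elkhorn=20 Fernhollow=11 → close Elkhorn (overflow 6)
  20÷2 = 10 each, +1 to first 0
Round 4: Dunmere=23 Fernhollow=21 → close Dunmere (overflow 11)
  23÷1 = 23 each, +1 to first 0

Closure order: Hollowpine, Greywater, Elkhorn, Dunmere
Last habitat: Fernhollow with 44 animals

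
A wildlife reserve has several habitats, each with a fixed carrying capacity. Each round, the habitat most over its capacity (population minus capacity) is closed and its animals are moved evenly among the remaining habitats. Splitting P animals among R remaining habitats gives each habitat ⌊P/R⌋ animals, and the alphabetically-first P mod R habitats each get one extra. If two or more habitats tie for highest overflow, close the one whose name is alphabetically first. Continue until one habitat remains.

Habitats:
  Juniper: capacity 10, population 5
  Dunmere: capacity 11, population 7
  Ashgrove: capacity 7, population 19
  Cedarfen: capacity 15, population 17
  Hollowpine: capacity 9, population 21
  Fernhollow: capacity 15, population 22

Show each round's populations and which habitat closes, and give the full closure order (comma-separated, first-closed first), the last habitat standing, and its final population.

Round 1: Ashgrove=19 Cedarfen=17 Dunmere=7 Fernhollow=22 Hollowpine=21 Juniper=5 → close Ashgrove (overflow 12)
  19÷5 = 3 each, +1 to first 4
Round 2: Cedarfen=21 Dunmere=11 Fernhollow=26 Hollowpine=25 Juniper=8 → close Hollowpine (overflow 16)
  25÷4 = 6 each, +1 to first 1
Round 3: Cedarfen=28 Dunmere=17 Fernhollow=32 Juniper=14 → close Fernhollow (overflow 17)
  32÷3 = 10 each, +1 to first 2
Round 4: Cedarfen=39 Dunmere=28 Juniper=24 → close Cedarfen (overflow 24)
  39÷2 = 19 each, +1 to first 1
Round 5: Dunmere=48 Juniper=43 → close Dunmere (overflow 37)
  48÷1 = 48 each, +1 to first 0

Closure order: Ashgrove, Hollowpine, Fernhollow, Cedarfen, Dunmere
Last habitat: Juniper with 91 animals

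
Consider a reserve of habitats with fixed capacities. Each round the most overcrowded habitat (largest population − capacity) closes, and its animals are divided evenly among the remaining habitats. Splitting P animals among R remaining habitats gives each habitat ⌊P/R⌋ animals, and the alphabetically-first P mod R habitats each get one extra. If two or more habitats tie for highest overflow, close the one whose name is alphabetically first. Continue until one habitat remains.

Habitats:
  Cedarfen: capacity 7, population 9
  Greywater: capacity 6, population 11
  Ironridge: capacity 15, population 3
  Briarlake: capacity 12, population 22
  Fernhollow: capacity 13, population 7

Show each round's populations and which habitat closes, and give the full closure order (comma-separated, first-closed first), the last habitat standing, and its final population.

Closure order: Briarlake, Greywater, Cedarfen, Fernhollow
Last habitat: Ironridge with 52 animals

Round 1: Briarlake=22 Cedarfen=9 Fernhollow=7 Greywater=11 Ironridge=3 → close Briarlake (overflow 10)
  22÷4 = 5 each, +1 to first 2
Round 2: Cedarfen=15 Fernhollow=13 Greywater=16 Ironridge=8 → close Greywater (overflow 10)
  16÷3 = 5 each, +1 to first 1
Round 3: Cedarfen=21 Fernhollow=18 Ironridge=13 → close Cedarfen (overflow 14)
  21÷2 = 10 each, +1 to first 1
Round 4: Fernhollow=29 Ironridge=23 → close Fernhollow (overflow 16)
  29÷1 = 29 each, +1 to first 0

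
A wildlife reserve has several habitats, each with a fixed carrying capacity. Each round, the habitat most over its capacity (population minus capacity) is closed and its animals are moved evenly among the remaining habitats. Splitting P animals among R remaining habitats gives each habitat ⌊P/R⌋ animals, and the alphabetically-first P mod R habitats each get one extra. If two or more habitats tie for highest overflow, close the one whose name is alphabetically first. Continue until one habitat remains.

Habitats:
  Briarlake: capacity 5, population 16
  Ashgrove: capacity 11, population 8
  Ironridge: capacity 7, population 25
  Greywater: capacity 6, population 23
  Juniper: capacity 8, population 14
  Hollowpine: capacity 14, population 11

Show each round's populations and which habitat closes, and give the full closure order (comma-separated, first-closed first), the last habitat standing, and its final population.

Closure order: Ironridge, Greywater, Briarlake, Juniper, Ashgrove
Last habitat: Hollowpine with 97 animals

Round 1: Ashgrove=8 Briarlake=16 Greywater=23 Hollowpine=11 Ironridge=25 Juniper=14 → close Ironridge (overflow 18)
  25÷5 = 5 each, +1 to first 0
Round 2: Ashgrove=13 Briarlake=21 Greywater=28 Hollowpine=16 Juniper=19 → close Greywater (overflow 22)
  28÷4 = 7 each, +1 to first 0
Round 3: Ashgrove=20 Briarlake=28 Hollowpine=23 Juniper=26 → close Briarlake (overflow 23)
  28÷3 = 9 each, +1 to first 1
Round 4: Ashgrove=30 Hollowpine=32 Juniper=35 → close Juniper (overflow 27)
  35÷2 = 17 each, +1 to first 1
Round 5: Ashgrove=48 Hollowpine=49 → close Ashgrove (overflow 37)
  48÷1 = 48 each, +1 to first 0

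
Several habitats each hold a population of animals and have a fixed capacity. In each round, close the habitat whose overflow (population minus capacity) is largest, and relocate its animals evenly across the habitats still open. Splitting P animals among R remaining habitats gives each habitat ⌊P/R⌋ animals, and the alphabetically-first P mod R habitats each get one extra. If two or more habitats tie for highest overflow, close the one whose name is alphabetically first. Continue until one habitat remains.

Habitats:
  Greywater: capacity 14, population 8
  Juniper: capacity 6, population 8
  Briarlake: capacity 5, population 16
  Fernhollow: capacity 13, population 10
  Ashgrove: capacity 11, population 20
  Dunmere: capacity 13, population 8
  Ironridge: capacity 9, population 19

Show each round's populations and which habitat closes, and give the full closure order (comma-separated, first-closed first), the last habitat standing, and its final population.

Round 1: Ashgrove=20 Briarlake=16 Dunmere=8 Fernhollow=10 Greywater=8 Ironridge=19 Juniper=8 → close Briarlake (overflow 11)
  16÷6 = 2 each, +1 to first 4
Round 2: Ashgrove=23 Dunmere=11 Fernhollow=13 Greywater=11 Ironridge=21 Juniper=10 → close Ashgrove (overflow 12)
  23÷5 = 4 each, +1 to first 3
Round 3: Dunmere=16 Fernhollow=18 Greywater=16 Ironridge=25 Juniper=14 → close Ironridge (overflow 16)
  25÷4 = 6 each, +1 to first 1
Round 4: Dunmere=23 Fernhollow=24 Greywater=22 Juniper=20 → close Juniper (overflow 14)
  20÷3 = 6 each, +1 to first 2
Round 5: Dunmere=30 Fernhollow=31 Greywater=28 → close Fernhollow (overflow 18)
  31÷2 = 15 each, +1 to first 1
Round 6: Dunmere=46 Greywater=43 → close Dunmere (overflow 33)
  46÷1 = 46 each, +1 to first 0

Closure order: Briarlake, Ashgrove, Ironridge, Juniper, Fernhollow, Dunmere
Last habitat: Greywater with 89 animals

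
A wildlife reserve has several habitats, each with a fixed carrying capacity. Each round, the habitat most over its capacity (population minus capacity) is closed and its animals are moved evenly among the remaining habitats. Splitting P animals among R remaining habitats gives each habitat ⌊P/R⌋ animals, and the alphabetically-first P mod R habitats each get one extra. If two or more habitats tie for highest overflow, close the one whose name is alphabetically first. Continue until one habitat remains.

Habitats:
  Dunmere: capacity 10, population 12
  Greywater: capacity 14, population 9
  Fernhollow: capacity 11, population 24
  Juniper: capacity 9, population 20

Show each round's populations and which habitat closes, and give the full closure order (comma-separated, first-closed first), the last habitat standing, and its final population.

Round 1: Dunmere=12 Fernhollow=24 Greywater=9 Juniper=20 → close Fernhollow (overflow 13)
  24÷3 = 8 each, +1 to first 0
Round 2: Dunmere=20 Greywater=17 Juniper=28 → close Juniper (overflow 19)
  28÷2 = 14 each, +1 to first 0
Round 3: Dunmere=34 Greywater=31 → close Dunmere (overflow 24)
  34÷1 = 34 each, +1 to first 0

Closure order: Fernhollow, Juniper, Dunmere
Last habitat: Greywater with 65 animals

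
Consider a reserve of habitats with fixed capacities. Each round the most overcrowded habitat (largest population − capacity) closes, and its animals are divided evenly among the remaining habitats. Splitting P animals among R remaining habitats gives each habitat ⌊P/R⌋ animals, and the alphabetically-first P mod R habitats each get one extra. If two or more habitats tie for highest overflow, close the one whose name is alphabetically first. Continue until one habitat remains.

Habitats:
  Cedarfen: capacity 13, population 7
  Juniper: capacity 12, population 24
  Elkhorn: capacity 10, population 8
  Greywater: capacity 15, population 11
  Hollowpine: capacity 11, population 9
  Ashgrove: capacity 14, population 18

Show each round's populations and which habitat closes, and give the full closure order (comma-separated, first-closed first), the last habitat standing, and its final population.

Round 1: Ashgrove=18 Cedarfen=7 Elkhorn=8 Greywater=11 Hollowpine=9 Juniper=24 → close Juniper (overflow 12)
  24÷5 = 4 each, +1 to first 4
Round 2: Ashgrove=23 Cedarfen=12 Elkhorn=13 Greywater=16 Hollowpine=13 → close Ashgrove (overflow 9)
  23÷4 = 5 each, +1 to first 3
Round 3: Cedarfen=18 Elkhorn=19 Greywater=22 Hollowpine=18 → close Elkhorn (overflow 9)
  19÷3 = 6 each, +1 to first 1
Round 4: Cedarfen=25 Greywater=28 Hollowpine=24 → close Greywater (overflow 13)
  28÷2 = 14 each, +1 to first 0
Round 5: Cedarfen=39 Hollowpine=38 → close Hollowpine (overflow 27)
  38÷1 = 38 each, +1 to first 0

Closure order: Juniper, Ashgrove, Elkhorn, Greywater, Hollowpine
Last habitat: Cedarfen with 77 animals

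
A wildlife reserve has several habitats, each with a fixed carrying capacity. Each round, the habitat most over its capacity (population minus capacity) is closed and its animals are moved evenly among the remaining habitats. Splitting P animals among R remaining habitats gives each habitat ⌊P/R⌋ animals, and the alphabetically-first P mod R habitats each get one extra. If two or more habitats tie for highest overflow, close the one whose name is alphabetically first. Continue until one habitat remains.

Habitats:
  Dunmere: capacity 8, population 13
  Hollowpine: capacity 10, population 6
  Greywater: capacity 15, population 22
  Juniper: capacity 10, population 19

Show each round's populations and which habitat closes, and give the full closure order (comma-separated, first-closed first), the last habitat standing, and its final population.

Round 1: Dunmere=13 Greywater=22 Hollowpine=6 Juniper=19 → close Juniper (overflow 9)
  19÷3 = 6 each, +1 to first 1
Round 2: Dunmere=20 Greywater=28 Hollowpine=12 → close Greywater (overflow 13)
  28÷2 = 14 each, +1 to first 0
Round 3: Dunmere=34 Hollowpine=26 → close Dunmere (overflow 26)
  34÷1 = 34 each, +1 to first 0

Closure order: Juniper, Greywater, Dunmere
Last habitat: Hollowpine with 60 animals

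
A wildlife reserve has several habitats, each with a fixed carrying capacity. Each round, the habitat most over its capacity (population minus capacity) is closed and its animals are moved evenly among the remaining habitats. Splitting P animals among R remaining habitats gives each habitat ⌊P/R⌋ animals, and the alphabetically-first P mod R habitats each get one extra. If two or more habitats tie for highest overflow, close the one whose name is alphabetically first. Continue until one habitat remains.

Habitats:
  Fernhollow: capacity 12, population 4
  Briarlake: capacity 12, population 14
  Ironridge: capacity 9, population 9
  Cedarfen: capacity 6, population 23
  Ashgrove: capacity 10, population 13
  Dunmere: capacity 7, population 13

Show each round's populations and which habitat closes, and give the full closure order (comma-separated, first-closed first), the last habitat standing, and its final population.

Closure order: Cedarfen, Dunmere, Ashgrove, Briarlake, Ironridge
Last habitat: Fernhollow with 76 animals

Round 1: Ashgrove=13 Briarlake=14 Cedarfen=23 Dunmere=13 Fernhollow=4 Ironridge=9 → close Cedarfen (overflow 17)
  23÷5 = 4 each, +1 to first 3
Round 2: Ashgrove=18 Briarlake=19 Dunmere=18 Fernhollow=8 Ironridge=13 → close Dunmere (overflow 11)
  18÷4 = 4 each, +1 to first 2
Round 3: Ashgrove=23 Briarlake=24 Fernhollow=12 Ironridge=17 → close Ashgrove (overflow 13)
  23÷3 = 7 each, +1 to first 2
Round 4: Briarlake=32 Fernhollow=20 Ironridge=24 → close Briarlake (overflow 20)
  32÷2 = 16 each, +1 to first 0
Round 5: Fernhollow=36 Ironridge=40 → close Ironridge (overflow 31)
  40÷1 = 40 each, +1 to first 0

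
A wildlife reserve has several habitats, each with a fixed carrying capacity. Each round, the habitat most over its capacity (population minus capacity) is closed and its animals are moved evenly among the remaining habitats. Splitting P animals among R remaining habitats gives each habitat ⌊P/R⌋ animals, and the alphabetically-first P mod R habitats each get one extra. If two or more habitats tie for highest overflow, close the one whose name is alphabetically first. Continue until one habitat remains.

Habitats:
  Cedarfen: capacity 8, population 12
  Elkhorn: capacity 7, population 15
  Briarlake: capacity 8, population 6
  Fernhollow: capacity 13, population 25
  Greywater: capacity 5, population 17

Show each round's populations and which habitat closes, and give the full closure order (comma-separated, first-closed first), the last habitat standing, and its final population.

Closure order: Fernhollow, Greywater, Elkhorn, Cedarfen
Last habitat: Briarlake with 75 animals

Round 1: Briarlake=6 Cedarfen=12 Elkhorn=15 Fernhollow=25 Greywater=17 → close Fernhollow (overflow 12)
  25÷4 = 6 each, +1 to first 1
Round 2: Briarlake=13 Cedarfen=18 Elkhorn=21 Greywater=23 → close Greywater (overflow 18)
  23÷3 = 7 each, +1 to first 2
Round 3: Briarlake=21 Cedarfen=26 Elkhorn=28 → close Elkhorn (overflow 21)
  28÷2 = 14 each, +1 to first 0
Round 4: Briarlake=35 Cedarfen=40 → close Cedarfen (overflow 32)
  40÷1 = 40 each, +1 to first 0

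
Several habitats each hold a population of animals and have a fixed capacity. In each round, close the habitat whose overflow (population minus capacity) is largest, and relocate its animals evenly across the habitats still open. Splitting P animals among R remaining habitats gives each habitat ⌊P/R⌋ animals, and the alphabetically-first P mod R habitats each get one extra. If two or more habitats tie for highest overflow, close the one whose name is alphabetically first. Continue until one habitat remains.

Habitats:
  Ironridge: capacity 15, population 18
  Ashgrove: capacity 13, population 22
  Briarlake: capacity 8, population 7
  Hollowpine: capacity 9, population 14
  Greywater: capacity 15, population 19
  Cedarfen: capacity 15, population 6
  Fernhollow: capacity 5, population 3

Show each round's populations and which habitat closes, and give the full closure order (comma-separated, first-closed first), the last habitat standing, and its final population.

Round 1: Ashgrove=22 Briarlake=7 Cedarfen=6 Fernhollow=3 Greywater=19 Hollowpine=14 Ironridge=18 → close Ashgrove (overflow 9)
  22÷6 = 3 each, +1 to first 4
Round 2: Briarlake=11 Cedarfen=10 Fernhollow=7 Greywater=23 Hollowpine=17 Ironridge=21 → close Greywater (overflow 8)
  23÷5 = 4 each, +1 to first 3
Round 3: Briarlake=16 Cedarfen=15 Fernhollow=12 Hollowpine=21 Ironridge=25 → close Hollowpine (overflow 12)
  21÷4 = 5 each, +1 to first 1
Round 4: Briarlake=22 Cedarfen=20 Fernhollow=17 Ironridge=30 → close Ironridge (overflow 15)
  30÷3 = 10 each, +1 to first 0
Round 5: Briarlake=32 Cedarfen=30 Fernhollow=27 → close Briarlake (overflow 24)
  32÷2 = 16 each, +1 to first 0
Round 6: Cedarfen=46 Fernhollow=43 → close Fernhollow (overflow 38)
  43÷1 = 43 each, +1 to first 0

Closure order: Ashgrove, Greywater, Hollowpine, Ironridge, Briarlake, Fernhollow
Last habitat: Cedarfen with 89 animals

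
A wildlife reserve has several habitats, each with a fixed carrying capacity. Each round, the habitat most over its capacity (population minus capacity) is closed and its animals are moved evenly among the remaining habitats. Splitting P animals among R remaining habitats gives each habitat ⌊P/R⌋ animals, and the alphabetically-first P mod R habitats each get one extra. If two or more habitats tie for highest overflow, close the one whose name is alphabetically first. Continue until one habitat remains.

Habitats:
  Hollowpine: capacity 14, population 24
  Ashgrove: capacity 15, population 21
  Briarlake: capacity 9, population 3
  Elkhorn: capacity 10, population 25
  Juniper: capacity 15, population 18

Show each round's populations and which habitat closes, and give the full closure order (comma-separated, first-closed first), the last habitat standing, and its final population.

Closure order: Elkhorn, Hollowpine, Ashgrove, Juniper
Last habitat: Briarlake with 91 animals

Round 1: Ashgrove=21 Briarlake=3 Elkhorn=25 Hollowpine=24 Juniper=18 → close Elkhorn (overflow 15)
  25÷4 = 6 each, +1 to first 1
Round 2: Ashgrove=28 Briarlake=9 Hollowpine=30 Juniper=24 → close Hollowpine (overflow 16)
  30÷3 = 10 each, +1 to first 0
Round 3: Ashgrove=38 Briarlake=19 Juniper=34 → close Ashgrove (overflow 23)
  38÷2 = 19 each, +1 to first 0
Round 4: Briarlake=38 Juniper=53 → close Juniper (overflow 38)
  53÷1 = 53 each, +1 to first 0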